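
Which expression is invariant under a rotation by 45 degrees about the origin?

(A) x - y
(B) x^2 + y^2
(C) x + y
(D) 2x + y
B

A rotation by 45 degrees sends (x, y) to (sqrt(2)x/2 - sqrt(2)y/2, sqrt(2)x/2 + sqrt(2)y/2).
Substitute the transformed coordinates into each option and compare with the original:
(A) x - y  ->  (sqrt(2)x/2 - sqrt(2)y/2) - (sqrt(2)x/2 + sqrt(2)y/2) = -sqrt(2)y   [differs from x - y: not invariant]
(B) x^2 + y^2  ->  (sqrt(2)x/2 - sqrt(2)y/2)^2 + (sqrt(2)x/2 + sqrt(2)y/2)^2 = x^2 + y^2   [equals x^2 + y^2: invariant]
(C) x + y  ->  (sqrt(2)x/2 - sqrt(2)y/2) + (sqrt(2)x/2 + sqrt(2)y/2) = sqrt(2)x   [differs from x + y: not invariant]
(D) 2x + y  ->  2(sqrt(2)x/2 - sqrt(2)y/2) + (sqrt(2)x/2 + sqrt(2)y/2) = 3sqrt(2)x/2 - sqrt(2)y/2   [differs from 2x + y: not invariant]

Only option (B), x^2 + y^2, is unchanged by the transformation.
Geometrically, x^2 + y^2 is the squared distance from the origin, which every rotation about the origin preserves.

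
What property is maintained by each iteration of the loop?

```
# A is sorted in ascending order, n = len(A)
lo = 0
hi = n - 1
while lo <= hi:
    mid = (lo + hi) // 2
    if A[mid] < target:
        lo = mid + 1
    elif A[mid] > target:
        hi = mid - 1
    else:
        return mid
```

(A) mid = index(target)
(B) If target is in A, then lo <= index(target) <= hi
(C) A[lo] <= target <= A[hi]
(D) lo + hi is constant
B

A loop invariant must hold before the first iteration and be re-established by every execution of the body.

(B) If target is in A, then lo <= index(target) <= hi: Before the loop [lo, hi] = [0, n-1] covers every index. When A[mid] < target, sortedness puts target strictly to the right of mid, so setting lo = mid + 1 keeps index(target) in [lo, hi]; symmetrically for hi = mid - 1. Hence 'if target is in A then lo <= index(target) <= hi' holds after every iteration, and when lo > hi it proves target is absent.

The other options fail:
(A) mid = index(target): mid is just the current probe; it equals index(target) only on the iteration that returns.
(C) A[lo] <= target <= A[hi]: fails when target is not in A (e.g. target < A[0] already violates it before the loop), so it is not maintained in general.
(D) lo + hi is constant: each iteration moves exactly one of lo, hi, so lo + hi changes (e.g. 0 + (n-1) becomes (mid+1) + (n-1)).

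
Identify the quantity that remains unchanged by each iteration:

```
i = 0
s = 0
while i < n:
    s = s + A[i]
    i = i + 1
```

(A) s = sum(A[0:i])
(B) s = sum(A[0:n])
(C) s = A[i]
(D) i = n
A

A loop invariant must hold before the first iteration and be re-established by every execution of the body.

(A) s = sum(A[0:i]): Initially i = 0 and s = 0 = sum of the empty slice A[0:0]. If s = sum(A[0:i]) holds at the top of an iteration, the body sets s to sum(A[0:i]) + A[i] = sum(A[0:i+1]) and then i to i+1, so s = sum(A[0:i]) holds again. At exit i = n, giving s = sum(A[0:n]).

The other options fail:
(B) s = sum(A[0:n]): false before the loop (s = 0, not the full sum) -- it only becomes true at exit.
(C) s = A[i]: after the first iteration s = A[0] but i = 1, so s = A[i] compares s with the wrong element (and fails in general).
(D) i = n: false initially (i = 0); it is the exit condition, not an invariant.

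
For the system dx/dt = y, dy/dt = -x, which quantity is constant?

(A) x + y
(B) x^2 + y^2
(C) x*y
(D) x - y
B

A first integral I satisfies dI/dt = 0 along every solution. Differentiate each option and use the equation of motion:
(A) d/dt[x + y] = y + (-x) = y - x, not identically 0
(B) d/dt[x^2 + y^2] = 2x*dx/dt + 2y*dy/dt = 2x*y + 2y*(-x) = 0
(C) d/dt[x*y] = (dx/dt)y + x(dy/dt) = y^2 - x^2, not identically 0
(D) d/dt[x - y] = y - (-x) = x + y, not identically 0

Only (B) has zero time-derivative. So x^2 + y^2 (the squared radius; trajectories are circles) is the conserved quantity.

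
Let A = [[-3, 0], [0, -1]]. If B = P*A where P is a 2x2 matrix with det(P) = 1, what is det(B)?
3

By the multiplicative property of determinants, det(B) = det(P*A) = det(P) * det(A) = det(A),
so the determinant is invariant under multiplication by any determinant-1 matrix; we just need det(A).

det(A) = (-3)(-1) - (0)(0) = 3 - 0 = 3

Therefore det(B) = 1 * 3 = 3.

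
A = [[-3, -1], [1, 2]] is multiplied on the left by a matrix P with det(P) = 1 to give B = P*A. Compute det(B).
-5

By the multiplicative property of determinants, det(B) = det(P*A) = det(P) * det(A) = det(A),
so the determinant is invariant under multiplication by any determinant-1 matrix; we just need det(A).

det(A) = (-3)(2) - (-1)(1) = -6 - (-1) = -5

Therefore det(B) = 1 * (-5) = -5.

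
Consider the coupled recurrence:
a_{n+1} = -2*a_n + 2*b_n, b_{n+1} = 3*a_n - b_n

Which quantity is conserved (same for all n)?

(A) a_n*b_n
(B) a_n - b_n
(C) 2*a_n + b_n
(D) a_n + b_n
D

Replace a_n by a_{n+1} = -2*a_n + 2*b_n and b_n by b_{n+1} = 3*a_n - b_n in each option and simplify:
(A) a_n*b_n  ->  (-2*a_n + 2*b_n)*(3*a_n - b_n) = -6*a_n^2 + 8*a_n*b_n - 2*b_n^2   [not conserved]
(B) a_n - b_n  ->  (-2*a_n + 2*b_n) - (3*a_n - b_n) = -5*a_n + 3*b_n   [not conserved]
(C) 2*a_n + b_n  ->  2*(-2*a_n + 2*b_n) + (3*a_n - b_n) = -a_n + 3*b_n   [not conserved]
(D) a_n + b_n  ->  (-2*a_n + 2*b_n) + (3*a_n - b_n) = a_n + b_n   [conserved]

Only (D) a_n + b_n returns to itself after one step, so it is the conserved quantity.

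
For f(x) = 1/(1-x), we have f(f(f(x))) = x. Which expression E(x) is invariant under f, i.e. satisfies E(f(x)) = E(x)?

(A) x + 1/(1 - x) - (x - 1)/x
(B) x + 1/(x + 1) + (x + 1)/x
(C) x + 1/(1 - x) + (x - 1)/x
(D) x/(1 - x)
C

Replace x by f(x) = 1/(1 - x) in each option and simplify. As a quick numerical cross-check, also compare E(5) with E(f(5)) = E(-1/4).

(A) x + 1/(1 - x) - (x - 1)/x  ->  (1/(1 - x)) + 1/(1 - (1/(1 - x))) - ((1/(1 - x)) - 1)/(1/(1 - x)) = (x^2(1 - x) - x + (x - 1)^2)/(x(x - 1)); check: E(5) = 79/20 but E(-1/4) = -89/20.   [not invariant]
(B) x + 1/(x + 1) + (x + 1)/x  ->  (1/(1 - x)) + 1/((1/(1 - x)) + 1) + ((1/(1 - x)) + 1)/(1/(1 - x)) = (-x^3 + 6x^2 - 11x + 7)/(x^2 - 3x + 2); check: E(5) = 191/30 but E(-1/4) = -23/12.   [not invariant]
(C) x + 1/(1 - x) + (x - 1)/x  ->  (1/(1 - x)) + 1/(1 - (1/(1 - x))) + ((1/(1 - x)) - 1)/(1/(1 - x)), which simplifies back to x + 1/(1 - x) + (x - 1)/x; check: E(5) = 111/20, E(-1/4) = 111/20.   [invariant]
(D) x/(1 - x)  ->  (1/(1 - x))/(1 - (1/(1 - x))) = -1/x; check: E(5) = -5/4 but E(-1/4) = -1/5.   [not invariant]

Only (C) is unchanged. Indeed f(f(x)) = 1/(1 - 1/(1-x)) = (1-x)/(-x) = (x-1)/x, so E(x) = x + f(x) + f(f(x)) is the sum over the whole 3-cycle; applying f just permutes the three terms cyclically (x -> f(x) -> f(f(x)) -> x), leaving the sum unchanged.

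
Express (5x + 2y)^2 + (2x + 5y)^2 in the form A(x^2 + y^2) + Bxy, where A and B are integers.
29(x^2 + y^2) + 40xy

Expanding: (5x + 2y)^2 = 25x^2 + 20xy + 4y^2
(2x + 5y)^2 = 4x^2 + 20xy + 25y^2
Sum = (25+4)(x^2+y^2) + 40xy = 29(x^2 + y^2) + 40xy
This is symmetric in x and y.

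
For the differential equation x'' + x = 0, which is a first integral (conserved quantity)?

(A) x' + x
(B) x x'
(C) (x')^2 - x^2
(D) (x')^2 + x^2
D

A first integral I satisfies dI/dt = 0 along every solution. Differentiate each option and use the equation of motion:
(A) d/dt[x' + x] = x'' + x' = -x + x', not identically 0
(B) d/dt[x x'] = (x')^2 + x x'' = (x')^2 - x^2, not identically 0
(C) d/dt[(x')^2 - x^2] = 2x'x'' - 2x x' = -4x x', not identically 0
(D) d/dt[(x')^2 + x^2] = 2x'x'' + 2x x' = 2x'(-x) + 2x x' = 0

Only (D) has zero time-derivative. So the energy-like quantity (x')^2 + x^2 is the first integral.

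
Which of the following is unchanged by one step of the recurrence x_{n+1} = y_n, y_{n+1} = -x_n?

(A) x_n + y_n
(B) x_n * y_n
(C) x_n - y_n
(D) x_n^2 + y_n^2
D

For the recurrence x_{n+1} = y_n, y_{n+1} = -x_n:

x_{n+1}^2 + y_{n+1}^2 = y_n^2 + (-x_n)^2 = x_n^2 + y_n^2
The sum of squares is conserved (like energy in a harmonic oscillator).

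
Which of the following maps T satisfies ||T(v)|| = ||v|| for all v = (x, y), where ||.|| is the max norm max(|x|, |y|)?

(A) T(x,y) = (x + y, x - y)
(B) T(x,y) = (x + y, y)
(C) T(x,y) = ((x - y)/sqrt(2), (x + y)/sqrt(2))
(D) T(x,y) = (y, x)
D

A transformation preserves a norm if ||T(v)|| = ||v|| for every v; a single vector where the norm changes rules an option out.

(A) T(x,y) = (x + y, x - y): v = (1, 1) has norm max(|1|, |1|) = 1, but T(v) = (2, 0) has norm 2 -- not preserved.
(B) T(x,y) = (x + y, y): v = (1, 1) has norm max(|1|, |1|) = 1, but T(v) = (2, 1) has norm 2 -- not preserved.
(C) T(x,y) = ((x - y)/sqrt(2), (x + y)/sqrt(2)): v = (1, 0) has norm max(|1|, |0|) = 1, but T(v) = (sqrt(2)/2, sqrt(2)/2) has norm sqrt(2)/2 -- not preserved.
(D) T(x,y) = (y, x): preserves the norm -- it only permutes the coordinates and/or flips signs, which leaves max(|x|, |y|) unchanged.

Therefore the answer is (D).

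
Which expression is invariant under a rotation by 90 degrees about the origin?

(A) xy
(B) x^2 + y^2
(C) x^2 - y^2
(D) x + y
B

A rotation by 90 degrees sends (x, y) to (-y, x).
Substitute the transformed coordinates into each option and compare with the original:
(A) xy  ->  (-y)(x) = -xy   [differs from xy: not invariant]
(B) x^2 + y^2  ->  (-y)^2 + (x)^2 = x^2 + y^2   [equals x^2 + y^2: invariant]
(C) x^2 - y^2  ->  (-y)^2 - (x)^2 = -x^2 + y^2   [differs from x^2 - y^2: not invariant]
(D) x + y  ->  (-y) + (x) = x - y   [differs from x + y: not invariant]

Only option (B), x^2 + y^2, is unchanged by the transformation.
Geometrically, x^2 + y^2 is the squared distance from the origin, which every rotation about the origin preserves.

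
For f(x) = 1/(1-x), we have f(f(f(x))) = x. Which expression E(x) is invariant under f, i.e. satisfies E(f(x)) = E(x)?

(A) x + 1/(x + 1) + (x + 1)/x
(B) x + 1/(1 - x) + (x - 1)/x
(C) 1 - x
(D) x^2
B

Replace x by f(x) = 1/(1 - x) in each option and simplify. As a quick numerical cross-check, also compare E(5) with E(f(5)) = E(-1/4).

(A) x + 1/(x + 1) + (x + 1)/x  ->  (1/(1 - x)) + 1/((1/(1 - x)) + 1) + ((1/(1 - x)) + 1)/(1/(1 - x)) = (-x^3 + 6x^2 - 11x + 7)/(x^2 - 3x + 2); check: E(5) = 191/30 but E(-1/4) = -23/12.   [not invariant]
(B) x + 1/(1 - x) + (x - 1)/x  ->  (1/(1 - x)) + 1/(1 - (1/(1 - x))) + ((1/(1 - x)) - 1)/(1/(1 - x)), which simplifies back to x + 1/(1 - x) + (x - 1)/x; check: E(5) = 111/20, E(-1/4) = 111/20.   [invariant]
(C) 1 - x  ->  1 - (1/(1 - x)) = x/(x - 1); check: E(5) = -4 but E(-1/4) = 5/4.   [not invariant]
(D) x^2  ->  (1/(1 - x))^2 = (x - 1)^(-2); check: E(5) = 25 but E(-1/4) = 1/16.   [not invariant]

Only (B) is unchanged. Indeed f(f(x)) = 1/(1 - 1/(1-x)) = (1-x)/(-x) = (x-1)/x, so E(x) = x + f(x) + f(f(x)) is the sum over the whole 3-cycle; applying f just permutes the three terms cyclically (x -> f(x) -> f(f(x)) -> x), leaving the sum unchanged.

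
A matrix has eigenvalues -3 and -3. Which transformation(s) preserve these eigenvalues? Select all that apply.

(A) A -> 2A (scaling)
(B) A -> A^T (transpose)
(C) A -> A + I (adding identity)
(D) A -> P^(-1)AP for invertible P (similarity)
B and D

Eigenvalues are preserved by:
1. Similarity transformations: A -> P^(-1)AP (same characteristic polynomial)
2. Transpose: A^T has the same eigenvalues as A

Eigenvalues are NOT preserved by:
- Adding identity: eigenvalues become -3+1, -3+1
- Scaling: eigenvalues become -6, -6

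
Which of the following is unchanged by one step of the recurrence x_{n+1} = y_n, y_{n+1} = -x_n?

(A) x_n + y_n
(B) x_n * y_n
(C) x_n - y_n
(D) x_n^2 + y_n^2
D

For the recurrence x_{n+1} = y_n, y_{n+1} = -x_n:

x_{n+1}^2 + y_{n+1}^2 = y_n^2 + (-x_n)^2 = x_n^2 + y_n^2
The sum of squares is conserved (like energy in a harmonic oscillator).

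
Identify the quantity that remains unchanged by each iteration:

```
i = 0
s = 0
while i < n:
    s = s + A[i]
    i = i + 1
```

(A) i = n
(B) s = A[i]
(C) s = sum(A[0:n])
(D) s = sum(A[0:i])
D

A loop invariant must hold before the first iteration and be re-established by every execution of the body.

(D) s = sum(A[0:i]): Initially i = 0 and s = 0 = sum of the empty slice A[0:0]. If s = sum(A[0:i]) holds at the top of an iteration, the body sets s to sum(A[0:i]) + A[i] = sum(A[0:i+1]) and then i to i+1, so s = sum(A[0:i]) holds again. At exit i = n, giving s = sum(A[0:n]).

The other options fail:
(A) i = n: false initially (i = 0); it is the exit condition, not an invariant.
(B) s = A[i]: after the first iteration s = A[0] but i = 1, so s = A[i] compares s with the wrong element (and fails in general).
(C) s = sum(A[0:n]): false before the loop (s = 0, not the full sum) -- it only becomes true at exit.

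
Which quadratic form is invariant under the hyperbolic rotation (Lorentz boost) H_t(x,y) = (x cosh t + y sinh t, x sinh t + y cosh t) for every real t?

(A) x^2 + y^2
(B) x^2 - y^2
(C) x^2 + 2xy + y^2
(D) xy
B

Write x' = x cosh t + y sinh t, y' = x sinh t + y cosh t and substitute into each option:
(A) x^2 + y^2: (x cosh t + y sinh t)^2 + (x sinh t + y cosh t)^2 = (x^2 + y^2)(cosh^2 t + sinh^2 t) + 4xy sinh t cosh t = (x^2 + y^2) cosh 2t + 2xy sinh 2t   [not invariant for t != 0]
(B) x^2 - y^2: (x cosh t + y sinh t)^2 - (x sinh t + y cosh t)^2 = x^2(cosh^2 t - sinh^2 t) + 2xy(cosh t sinh t - sinh t cosh t) + y^2(sinh^2 t - cosh^2 t) = x^2 - y^2   [invariant, using cosh^2 t - sinh^2 t = 1]
(C) x^2 + 2xy + y^2: (x' + y')^2 with x' + y' = (x + y)(cosh t + sinh t) = (x + y)e^t, so it becomes (x + y)^2 e^(2t)   [not invariant for t != 0]
(D) xy: (x cosh t + y sinh t)(x sinh t + y cosh t) = xy(cosh^2 t + sinh^2 t) + (x^2 + y^2) sinh t cosh t = xy cosh 2t + (x^2 + y^2)(sinh 2t)/2   [not invariant for t != 0]

Only (B) x^2 - y^2 is unchanged; it is the Minkowski form preserved by Lorentz boosts, just as x^2 + y^2 is preserved by ordinary rotations.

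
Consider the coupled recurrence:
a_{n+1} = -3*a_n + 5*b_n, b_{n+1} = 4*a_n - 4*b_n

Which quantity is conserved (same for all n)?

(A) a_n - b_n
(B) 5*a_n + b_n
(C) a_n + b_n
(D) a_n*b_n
C

Replace a_n by a_{n+1} = -3*a_n + 5*b_n and b_n by b_{n+1} = 4*a_n - 4*b_n in each option and simplify:
(A) a_n - b_n  ->  (-3*a_n + 5*b_n) - (4*a_n - 4*b_n) = -7*a_n + 9*b_n   [not conserved]
(B) 5*a_n + b_n  ->  5*(-3*a_n + 5*b_n) + (4*a_n - 4*b_n) = -11*a_n + 21*b_n   [not conserved]
(C) a_n + b_n  ->  (-3*a_n + 5*b_n) + (4*a_n - 4*b_n) = a_n + b_n   [conserved]
(D) a_n*b_n  ->  (-3*a_n + 5*b_n)*(4*a_n - 4*b_n) = -12*a_n^2 + 32*a_n*b_n - 20*b_n^2   [not conserved]

Only (C) a_n + b_n returns to itself after one step, so it is the conserved quantity.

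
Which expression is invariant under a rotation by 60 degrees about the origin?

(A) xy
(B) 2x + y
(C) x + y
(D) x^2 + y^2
D

A rotation by 60 degrees sends (x, y) to (x/2 - sqrt(3)y/2, sqrt(3)x/2 + y/2).
Substitute the transformed coordinates into each option and compare with the original:
(A) xy  ->  (x/2 - sqrt(3)y/2)(sqrt(3)x/2 + y/2) = sqrt(3)x^2/4 - xy/2 - sqrt(3)y^2/4   [differs from xy: not invariant]
(B) 2x + y  ->  2(x/2 - sqrt(3)y/2) + (sqrt(3)x/2 + y/2) = sqrt(3)x/2 + x - sqrt(3)y + y/2   [differs from 2x + y: not invariant]
(C) x + y  ->  (x/2 - sqrt(3)y/2) + (sqrt(3)x/2 + y/2) = x/2 + sqrt(3)x/2 - sqrt(3)y/2 + y/2   [differs from x + y: not invariant]
(D) x^2 + y^2  ->  (x/2 - sqrt(3)y/2)^2 + (sqrt(3)x/2 + y/2)^2 = x^2 + y^2   [equals x^2 + y^2: invariant]

Only option (D), x^2 + y^2, is unchanged by the transformation.
Geometrically, x^2 + y^2 is the squared distance from the origin, which every rotation about the origin preserves.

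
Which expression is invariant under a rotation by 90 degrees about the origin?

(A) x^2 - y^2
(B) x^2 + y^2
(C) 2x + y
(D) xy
B

A rotation by 90 degrees sends (x, y) to (-y, x).
Substitute the transformed coordinates into each option and compare with the original:
(A) x^2 - y^2  ->  (-y)^2 - (x)^2 = -x^2 + y^2   [differs from x^2 - y^2: not invariant]
(B) x^2 + y^2  ->  (-y)^2 + (x)^2 = x^2 + y^2   [equals x^2 + y^2: invariant]
(C) 2x + y  ->  2(-y) + (x) = x - 2y   [differs from 2x + y: not invariant]
(D) xy  ->  (-y)(x) = -xy   [differs from xy: not invariant]

Only option (B), x^2 + y^2, is unchanged by the transformation.
Geometrically, x^2 + y^2 is the squared distance from the origin, which every rotation about the origin preserves.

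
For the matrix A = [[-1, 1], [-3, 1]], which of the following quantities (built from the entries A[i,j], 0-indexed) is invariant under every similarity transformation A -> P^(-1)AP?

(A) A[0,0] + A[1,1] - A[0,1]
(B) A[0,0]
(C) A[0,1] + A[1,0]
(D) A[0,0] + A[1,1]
D

A[0,0] + A[1,1] is the trace of A. By the cyclic property of the trace, tr(P^(-1)AP) = tr(APP^(-1)) = tr(A), so it is the same for every matrix similar to A.

The other combinations are not similarity invariants. For example, take P = [[1, 1], [0, 1]] (det P = 1), so P^(-1) = [[1, -1], [0, 1]] and
B = P^(-1)AP = [[2, 2], [-3, -2]].
Evaluating each option on A and on B:
(A) A[0,0] + A[1,1] - A[0,1]: -1 for A, -2 for B -> changes
(B) A[0,0]: -1 for A, 2 for B -> changes
(C) A[0,1] + A[1,0]: -2 for A, -1 for B -> changes
(D) A[0,0] + A[1,1]: 0 for A, 0 for B -> unchanged

Only (D) A[0,0] + A[1,1] = 0 survives (and it does so for every P, not just this one), so it is the invariant.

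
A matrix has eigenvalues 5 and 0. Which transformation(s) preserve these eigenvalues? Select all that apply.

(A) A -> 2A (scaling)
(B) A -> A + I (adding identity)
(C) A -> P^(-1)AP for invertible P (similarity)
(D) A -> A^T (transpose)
C and D

Eigenvalues are preserved by:
1. Similarity transformations: A -> P^(-1)AP (same characteristic polynomial)
2. Transpose: A^T has the same eigenvalues as A

Eigenvalues are NOT preserved by:
- Adding identity: eigenvalues become 5+1, 0+1
- Scaling: eigenvalues become 10, 0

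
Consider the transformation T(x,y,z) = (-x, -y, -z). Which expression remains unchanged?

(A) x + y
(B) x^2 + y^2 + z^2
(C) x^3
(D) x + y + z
B

Apply T(x,y,z) = (-x, -y, -z) to each option, i.e. replace (x, y, z) by the transformed coordinates.
Substitute the transformed coordinates into each option and compare with the original:
(A) x + y  ->  (-x) + (-y) = -x - y   [differs from x + y: not invariant]
(B) x^2 + y^2 + z^2  ->  (-x)^2 + (-y)^2 + (-z)^2 = x^2 + y^2 + z^2   [equals x^2 + y^2 + z^2: invariant]
(C) x^3  ->  (-x)^3 = -x^3   [differs from x^3: not invariant]
(D) x + y + z  ->  (-x) + (-y) + (-z) = -x - y - z   [differs from x + y + z: not invariant]

Only option (B), x^2 + y^2 + z^2, is unchanged by the transformation.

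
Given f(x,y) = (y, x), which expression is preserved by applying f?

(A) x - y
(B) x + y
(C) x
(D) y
B

For f(x,y) = (y, x):
After applying f: x' = y, y' = x. So x' + y' = y + x = x + y.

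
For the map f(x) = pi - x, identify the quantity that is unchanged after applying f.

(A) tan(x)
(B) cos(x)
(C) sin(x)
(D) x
C

For f(x) = pi - x:
sin(pi - x) = sin(x), so sine is invariant under this transformation.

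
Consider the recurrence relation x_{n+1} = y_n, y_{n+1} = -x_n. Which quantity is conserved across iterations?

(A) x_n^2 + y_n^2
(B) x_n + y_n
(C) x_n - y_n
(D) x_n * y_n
A

For the recurrence x_{n+1} = y_n, y_{n+1} = -x_n:

x_{n+1}^2 + y_{n+1}^2 = y_n^2 + (-x_n)^2 = x_n^2 + y_n^2
The sum of squares is conserved (like energy in a harmonic oscillator).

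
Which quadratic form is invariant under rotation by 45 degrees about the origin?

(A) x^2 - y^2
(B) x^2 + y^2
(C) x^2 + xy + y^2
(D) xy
B

Rotation by 45 degrees sends (x, y) to (sqrt(2)x/2 - sqrt(2)y/2, sqrt(2)x/2 + sqrt(2)y/2).
Substitute the transformed coordinates into each option and compare with the original:
(A) x^2 - y^2  ->  (sqrt(2)x/2 - sqrt(2)y/2)^2 - (sqrt(2)x/2 + sqrt(2)y/2)^2 = -2xy   [differs from x^2 - y^2: not invariant]
(B) x^2 + y^2  ->  (sqrt(2)x/2 - sqrt(2)y/2)^2 + (sqrt(2)x/2 + sqrt(2)y/2)^2 = x^2 + y^2   [equals x^2 + y^2: invariant]
(C) x^2 + xy + y^2  ->  (sqrt(2)x/2 - sqrt(2)y/2)^2 + (sqrt(2)x/2 - sqrt(2)y/2)(sqrt(2)x/2 + sqrt(2)y/2) + (sqrt(2)x/2 + sqrt(2)y/2)^2 = 3x^2/2 + y^2/2   [differs from x^2 + xy + y^2: not invariant]
(D) xy  ->  (sqrt(2)x/2 - sqrt(2)y/2)(sqrt(2)x/2 + sqrt(2)y/2) = x^2/2 - y^2/2   [differs from xy: not invariant]

Only option (B), x^2 + y^2, is unchanged by the transformation.
x^2 + y^2 is the squared distance from the origin, which rotations preserve.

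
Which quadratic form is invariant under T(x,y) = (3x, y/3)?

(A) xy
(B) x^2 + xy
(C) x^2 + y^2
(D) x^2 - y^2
A

T multiplies x by 3 and divides y by 3.
Substitute the transformed coordinates into each option and compare with the original:
(A) xy  ->  (3x)(y/3) = xy   [equals xy: invariant]
(B) x^2 + xy  ->  (3x)^2 + (3x)(y/3) = 9x^2 + xy   [differs from x^2 + xy: not invariant]
(C) x^2 + y^2  ->  (3x)^2 + (y/3)^2 = 9x^2 + y^2/9   [differs from x^2 + y^2: not invariant]
(D) x^2 - y^2  ->  (3x)^2 - (y/3)^2 = 9x^2 - y^2/9   [differs from x^2 - y^2: not invariant]

Only option (A), xy, is unchanged by the transformation.
The factors 3 and 1/3 cancel only in the pure product xy.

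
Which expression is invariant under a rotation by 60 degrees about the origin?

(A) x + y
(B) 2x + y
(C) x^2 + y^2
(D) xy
C

A rotation by 60 degrees sends (x, y) to (x/2 - sqrt(3)y/2, sqrt(3)x/2 + y/2).
Substitute the transformed coordinates into each option and compare with the original:
(A) x + y  ->  (x/2 - sqrt(3)y/2) + (sqrt(3)x/2 + y/2) = x/2 + sqrt(3)x/2 - sqrt(3)y/2 + y/2   [differs from x + y: not invariant]
(B) 2x + y  ->  2(x/2 - sqrt(3)y/2) + (sqrt(3)x/2 + y/2) = sqrt(3)x/2 + x - sqrt(3)y + y/2   [differs from 2x + y: not invariant]
(C) x^2 + y^2  ->  (x/2 - sqrt(3)y/2)^2 + (sqrt(3)x/2 + y/2)^2 = x^2 + y^2   [equals x^2 + y^2: invariant]
(D) xy  ->  (x/2 - sqrt(3)y/2)(sqrt(3)x/2 + y/2) = sqrt(3)x^2/4 - xy/2 - sqrt(3)y^2/4   [differs from xy: not invariant]

Only option (C), x^2 + y^2, is unchanged by the transformation.
Geometrically, x^2 + y^2 is the squared distance from the origin, which every rotation about the origin preserves.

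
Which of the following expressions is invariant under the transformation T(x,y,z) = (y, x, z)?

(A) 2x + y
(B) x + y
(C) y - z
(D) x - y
B

Apply T(x,y,z) = (y, x, z) to each option, i.e. replace (x, y, z) by the transformed coordinates.
Substitute the transformed coordinates into each option and compare with the original:
(A) 2x + y  ->  2(y) + (x) = x + 2y   [differs from 2x + y: not invariant]
(B) x + y  ->  (y) + (x) = x + y   [equals x + y: invariant]
(C) y - z  ->  (x) - (z) = x - z   [differs from y - z: not invariant]
(D) x - y  ->  (y) - (x) = -x + y   [differs from x - y: not invariant]

Only option (B), x + y, is unchanged by the transformation.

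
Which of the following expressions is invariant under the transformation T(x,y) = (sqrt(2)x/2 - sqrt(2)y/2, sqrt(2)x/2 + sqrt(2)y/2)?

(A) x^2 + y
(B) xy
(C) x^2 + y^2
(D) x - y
C

An expression E(x,y) is invariant under T if E(T(x,y)) = E(x,y). Here T(x,y) = (sqrt(2)x/2 - sqrt(2)y/2, sqrt(2)x/2 + sqrt(2)y/2).
Substitute the transformed coordinates into each option and compare with the original:
(A) x^2 + y  ->  (sqrt(2)x/2 - sqrt(2)y/2)^2 + (sqrt(2)x/2 + sqrt(2)y/2) = x^2/2 - xy + sqrt(2)x/2 + y^2/2 + sqrt(2)y/2   [differs from x^2 + y: not invariant]
(B) xy  ->  (sqrt(2)x/2 - sqrt(2)y/2)(sqrt(2)x/2 + sqrt(2)y/2) = x^2/2 - y^2/2   [differs from xy: not invariant]
(C) x^2 + y^2  ->  (sqrt(2)x/2 - sqrt(2)y/2)^2 + (sqrt(2)x/2 + sqrt(2)y/2)^2 = x^2 + y^2   [equals x^2 + y^2: invariant]
(D) x - y  ->  (sqrt(2)x/2 - sqrt(2)y/2) - (sqrt(2)x/2 + sqrt(2)y/2) = -sqrt(2)y   [differs from x - y: not invariant]

Only option (C), x^2 + y^2, is unchanged by the transformation.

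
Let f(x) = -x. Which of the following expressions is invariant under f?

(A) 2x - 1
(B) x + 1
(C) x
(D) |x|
D

For f(x) = -x:
Applying f replaces x by -x. Since |-x| = |x|, the absolute value is unchanged by f, whereas x -> -x, 2x - 1 -> -2x - 1 and x + 1 -> -x + 1 all change.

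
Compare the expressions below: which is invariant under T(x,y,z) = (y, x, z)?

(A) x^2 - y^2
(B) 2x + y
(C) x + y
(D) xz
C

Apply T(x,y,z) = (y, x, z) to each option, i.e. replace (x, y, z) by the transformed coordinates.
Substitute the transformed coordinates into each option and compare with the original:
(A) x^2 - y^2  ->  (y)^2 - (x)^2 = -x^2 + y^2   [differs from x^2 - y^2: not invariant]
(B) 2x + y  ->  2(y) + (x) = x + 2y   [differs from 2x + y: not invariant]
(C) x + y  ->  (y) + (x) = x + y   [equals x + y: invariant]
(D) xz  ->  (y)(z) = yz   [differs from xz: not invariant]

Only option (C), x + y, is unchanged by the transformation.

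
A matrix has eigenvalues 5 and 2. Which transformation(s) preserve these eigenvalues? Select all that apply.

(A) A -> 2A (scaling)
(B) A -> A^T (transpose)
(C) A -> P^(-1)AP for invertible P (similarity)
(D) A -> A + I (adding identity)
B and C

Eigenvalues are preserved by:
1. Similarity transformations: A -> P^(-1)AP (same characteristic polynomial)
2. Transpose: A^T has the same eigenvalues as A

Eigenvalues are NOT preserved by:
- Adding identity: eigenvalues become 5+1, 2+1
- Scaling: eigenvalues become 10, 4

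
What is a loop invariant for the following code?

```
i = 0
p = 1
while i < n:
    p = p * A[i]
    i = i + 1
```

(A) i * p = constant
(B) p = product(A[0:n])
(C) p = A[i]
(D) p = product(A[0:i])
D

A loop invariant must hold before the first iteration and be re-established by every execution of the body.

(D) p = product(A[0:i]): Initially i = 0 and p = 1 = product of the empty slice A[0:0]. If p = product(A[0:i]) holds at the top of an iteration, the body sets p to product(A[0:i]) * A[i] = product(A[0:i+1]) and then i to i+1, so the property is restored. At exit i = n, giving p = product(A[0:n]).

The other options fail:
(A) i * p = constant: initially i * p = 0, but after one iteration it is 1 * A[0], which is nonzero in general.
(B) p = product(A[0:n]): false before the loop (p = 1, not the full product) -- it only becomes true at exit.
(C) p = A[i]: after the first iteration p = A[0] but i = 1; in general p is a product of several elements, not a single one.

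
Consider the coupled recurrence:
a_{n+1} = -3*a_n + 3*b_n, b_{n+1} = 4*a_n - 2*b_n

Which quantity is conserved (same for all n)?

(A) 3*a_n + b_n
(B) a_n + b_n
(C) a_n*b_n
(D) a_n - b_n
B

Replace a_n by a_{n+1} = -3*a_n + 3*b_n and b_n by b_{n+1} = 4*a_n - 2*b_n in each option and simplify:
(A) 3*a_n + b_n  ->  3*(-3*a_n + 3*b_n) + (4*a_n - 2*b_n) = -5*a_n + 7*b_n   [not conserved]
(B) a_n + b_n  ->  (-3*a_n + 3*b_n) + (4*a_n - 2*b_n) = a_n + b_n   [conserved]
(C) a_n*b_n  ->  (-3*a_n + 3*b_n)*(4*a_n - 2*b_n) = -12*a_n^2 + 18*a_n*b_n - 6*b_n^2   [not conserved]
(D) a_n - b_n  ->  (-3*a_n + 3*b_n) - (4*a_n - 2*b_n) = -7*a_n + 5*b_n   [not conserved]

Only (B) a_n + b_n returns to itself after one step, so it is the conserved quantity.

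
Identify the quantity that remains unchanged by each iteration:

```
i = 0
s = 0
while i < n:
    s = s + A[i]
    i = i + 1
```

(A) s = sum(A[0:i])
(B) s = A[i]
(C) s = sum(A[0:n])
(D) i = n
A

A loop invariant must hold before the first iteration and be re-established by every execution of the body.

(A) s = sum(A[0:i]): Initially i = 0 and s = 0 = sum of the empty slice A[0:0]. If s = sum(A[0:i]) holds at the top of an iteration, the body sets s to sum(A[0:i]) + A[i] = sum(A[0:i+1]) and then i to i+1, so s = sum(A[0:i]) holds again. At exit i = n, giving s = sum(A[0:n]).

The other options fail:
(B) s = A[i]: after the first iteration s = A[0] but i = 1, so s = A[i] compares s with the wrong element (and fails in general).
(C) s = sum(A[0:n]): false before the loop (s = 0, not the full sum) -- it only becomes true at exit.
(D) i = n: false initially (i = 0); it is the exit condition, not an invariant.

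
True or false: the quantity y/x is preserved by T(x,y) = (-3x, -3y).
True

Substitute T(x,y) = (-3x, -3y) into the expression and compare with the original.

Original: y/x
After applying T: (-3y)/(-3x) = y/x

This is identical to the original y/x, so the expression is invariant.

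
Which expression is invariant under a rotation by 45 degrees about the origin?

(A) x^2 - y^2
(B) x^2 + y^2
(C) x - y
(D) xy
B

A rotation by 45 degrees sends (x, y) to (sqrt(2)x/2 - sqrt(2)y/2, sqrt(2)x/2 + sqrt(2)y/2).
Substitute the transformed coordinates into each option and compare with the original:
(A) x^2 - y^2  ->  (sqrt(2)x/2 - sqrt(2)y/2)^2 - (sqrt(2)x/2 + sqrt(2)y/2)^2 = -2xy   [differs from x^2 - y^2: not invariant]
(B) x^2 + y^2  ->  (sqrt(2)x/2 - sqrt(2)y/2)^2 + (sqrt(2)x/2 + sqrt(2)y/2)^2 = x^2 + y^2   [equals x^2 + y^2: invariant]
(C) x - y  ->  (sqrt(2)x/2 - sqrt(2)y/2) - (sqrt(2)x/2 + sqrt(2)y/2) = -sqrt(2)y   [differs from x - y: not invariant]
(D) xy  ->  (sqrt(2)x/2 - sqrt(2)y/2)(sqrt(2)x/2 + sqrt(2)y/2) = x^2/2 - y^2/2   [differs from xy: not invariant]

Only option (B), x^2 + y^2, is unchanged by the transformation.
Geometrically, x^2 + y^2 is the squared distance from the origin, which every rotation about the origin preserves.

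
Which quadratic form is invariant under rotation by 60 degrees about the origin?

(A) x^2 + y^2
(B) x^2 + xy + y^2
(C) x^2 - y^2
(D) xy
A

Rotation by 60 degrees sends (x, y) to (x/2 - sqrt(3)y/2, sqrt(3)x/2 + y/2).
Substitute the transformed coordinates into each option and compare with the original:
(A) x^2 + y^2  ->  (x/2 - sqrt(3)y/2)^2 + (sqrt(3)x/2 + y/2)^2 = x^2 + y^2   [equals x^2 + y^2: invariant]
(B) x^2 + xy + y^2  ->  (x/2 - sqrt(3)y/2)^2 + (x/2 - sqrt(3)y/2)(sqrt(3)x/2 + y/2) + (sqrt(3)x/2 + y/2)^2 = sqrt(3)x^2/4 + x^2 - xy/2 - sqrt(3)y^2/4 + y^2   [differs from x^2 + xy + y^2: not invariant]
(C) x^2 - y^2  ->  (x/2 - sqrt(3)y/2)^2 - (sqrt(3)x/2 + y/2)^2 = -x^2/2 - sqrt(3)xy + y^2/2   [differs from x^2 - y^2: not invariant]
(D) xy  ->  (x/2 - sqrt(3)y/2)(sqrt(3)x/2 + y/2) = sqrt(3)x^2/4 - xy/2 - sqrt(3)y^2/4   [differs from xy: not invariant]

Only option (A), x^2 + y^2, is unchanged by the transformation.
x^2 + y^2 is the squared distance from the origin, which rotations preserve.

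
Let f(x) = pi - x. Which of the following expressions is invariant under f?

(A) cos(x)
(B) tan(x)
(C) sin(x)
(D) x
C

For f(x) = pi - x:
sin(pi - x) = sin(x), so sine is invariant under this transformation.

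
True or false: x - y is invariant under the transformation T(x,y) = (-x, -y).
False

Substitute T(x,y) = (-x, -y) into the expression and compare with the original.

Original: x - y
After applying T: (-x) - (-y) = -x + y

This differs from the original x - y (difference: -2x + 2y), so the expression is NOT invariant.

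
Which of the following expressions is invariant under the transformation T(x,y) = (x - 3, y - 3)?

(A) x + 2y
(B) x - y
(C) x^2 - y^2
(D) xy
B

An expression E(x,y) is invariant under T if E(T(x,y)) = E(x,y). Here T(x,y) = (x - 3, y - 3).
Substitute the transformed coordinates into each option and compare with the original:
(A) x + 2y  ->  (x - 3) + 2(y - 3) = x + 2y - 9   [differs from x + 2y: not invariant]
(B) x - y  ->  (x - 3) - (y - 3) = x - y   [equals x - y: invariant]
(C) x^2 - y^2  ->  (x - 3)^2 - (y - 3)^2 = x^2 - 6x - y^2 + 6y   [differs from x^2 - y^2: not invariant]
(D) xy  ->  (x - 3)(y - 3) = xy - 3x - 3y + 9   [differs from xy: not invariant]

Only option (B), x - y, is unchanged by the transformation.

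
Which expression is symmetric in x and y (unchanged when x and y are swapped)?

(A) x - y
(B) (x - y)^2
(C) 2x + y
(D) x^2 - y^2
B

A symmetric expression is unchanged when the variables are permuted; here the transformation to test is the swap (x, y) -> (y, x).
Substitute the transformed coordinates into each option and compare with the original:
(A) x - y  ->  (y) - (x) = -x + y   [differs from x - y: not invariant]
(B) (x - y)^2  ->  ((y) - (x))^2 = x^2 - 2xy + y^2   [equals (x - y)^2: invariant]
(C) 2x + y  ->  2(y) + (x) = x + 2y   [differs from 2x + y: not invariant]
(D) x^2 - y^2  ->  (y)^2 - (x)^2 = -x^2 + y^2   [differs from x^2 - y^2: not invariant]

Only option (B), (x - y)^2, is unchanged by the transformation.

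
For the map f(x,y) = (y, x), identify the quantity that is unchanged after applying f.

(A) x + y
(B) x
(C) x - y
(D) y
A

For f(x,y) = (y, x):
After applying f: x' = y, y' = x. So x' + y' = y + x = x + y.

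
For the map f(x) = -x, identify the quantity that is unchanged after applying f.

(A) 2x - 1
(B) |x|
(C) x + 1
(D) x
B

For f(x) = -x:
Applying f replaces x by -x. Since |-x| = |x|, the absolute value is unchanged by f, whereas x -> -x, 2x - 1 -> -2x - 1 and x + 1 -> -x + 1 all change.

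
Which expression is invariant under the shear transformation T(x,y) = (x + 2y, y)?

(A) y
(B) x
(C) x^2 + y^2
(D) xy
A

Under the shear T(x,y) = (x + 2y, y):
Substitute the transformed coordinates into each option and compare with the original:
(A) y  ->  (y) = y   [equals y: invariant]
(B) x  ->  (x + 2y) = x + 2y   [differs from x: not invariant]
(C) x^2 + y^2  ->  (x + 2y)^2 + (y)^2 = x^2 + 4xy + 5y^2   [differs from x^2 + y^2: not invariant]
(D) xy  ->  (x + 2y)(y) = xy + 2y^2   [differs from xy: not invariant]

Only option (A), y, is unchanged by the transformation.
A horizontal shear moves points parallel to the x-axis, so the y-coordinate (and any function of y alone) is unchanged.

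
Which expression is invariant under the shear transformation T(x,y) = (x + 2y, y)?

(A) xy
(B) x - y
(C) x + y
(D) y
D

Under the shear T(x,y) = (x + 2y, y):
Substitute the transformed coordinates into each option and compare with the original:
(A) xy  ->  (x + 2y)(y) = xy + 2y^2   [differs from xy: not invariant]
(B) x - y  ->  (x + 2y) - (y) = x + y   [differs from x - y: not invariant]
(C) x + y  ->  (x + 2y) + (y) = x + 3y   [differs from x + y: not invariant]
(D) y  ->  (y) = y   [equals y: invariant]

Only option (D), y, is unchanged by the transformation.
A horizontal shear moves points parallel to the x-axis, so the y-coordinate (and any function of y alone) is unchanged.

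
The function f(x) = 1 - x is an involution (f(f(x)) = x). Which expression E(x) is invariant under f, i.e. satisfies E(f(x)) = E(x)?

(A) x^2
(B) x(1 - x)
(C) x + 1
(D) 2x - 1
B

Replace x by f(x) = 1 - x in each option and simplify. As a quick numerical cross-check, also compare E(4) with E(f(4)) = E(-3).

(A) x^2  ->  (1 - x)^2 = (x - 1)^2; check: E(4) = 16 but E(-3) = 9.   [not invariant]
(B) x(1 - x)  ->  (1 - x)(1 - (1 - x)), which simplifies back to x(1 - x); check: E(4) = -12, E(-3) = -12.   [invariant]
(C) x + 1  ->  (1 - x) + 1 = 2 - x; check: E(4) = 5 but E(-3) = -2.   [not invariant]
(D) 2x - 1  ->  2(1 - x) - 1 = 1 - 2x; check: E(4) = 7 but E(-3) = -7.   [not invariant]

Only (B) is unchanged. E is symmetric under swapping x with f(x) = 1 - x, which is exactly what an involution does.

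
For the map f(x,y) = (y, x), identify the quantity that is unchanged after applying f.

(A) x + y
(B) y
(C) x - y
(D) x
A

For f(x,y) = (y, x):
After applying f: x' = y, y' = x. So x' + y' = y + x = x + y.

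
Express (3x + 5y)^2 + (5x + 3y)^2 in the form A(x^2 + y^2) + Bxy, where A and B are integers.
34(x^2 + y^2) + 60xy

Expanding: (3x + 5y)^2 = 9x^2 + 30xy + 25y^2
(5x + 3y)^2 = 25x^2 + 30xy + 9y^2
Sum = (9+25)(x^2+y^2) + 60xy = 34(x^2 + y^2) + 60xy
This is symmetric in x and y.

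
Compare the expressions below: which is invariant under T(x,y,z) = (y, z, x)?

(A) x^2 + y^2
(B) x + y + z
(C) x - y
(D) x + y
B

Apply T(x,y,z) = (y, z, x) to each option, i.e. replace (x, y, z) by the transformed coordinates.
Substitute the transformed coordinates into each option and compare with the original:
(A) x^2 + y^2  ->  (y)^2 + (z)^2 = y^2 + z^2   [differs from x^2 + y^2: not invariant]
(B) x + y + z  ->  (y) + (z) + (x) = x + y + z   [equals x + y + z: invariant]
(C) x - y  ->  (y) - (z) = y - z   [differs from x - y: not invariant]
(D) x + y  ->  (y) + (z) = y + z   [differs from x + y: not invariant]

Only option (B), x + y + z, is unchanged by the transformation.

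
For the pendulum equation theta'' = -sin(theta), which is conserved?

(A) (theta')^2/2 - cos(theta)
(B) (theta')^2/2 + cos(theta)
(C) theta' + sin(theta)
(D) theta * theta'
A

A first integral I satisfies dI/dt = 0 along every solution. Differentiate each option and use the equation of motion:
(A) d/dt[(theta')^2/2 - cos(theta)] = theta' theta'' + sin(theta) theta' = theta'(-sin(theta)) + theta' sin(theta) = 0
(B) d/dt[(theta')^2/2 + cos(theta)] = theta' theta'' - sin(theta) theta' = -2 theta' sin(theta), not identically 0
(C) d/dt[theta' + sin(theta)] = theta'' + cos(theta) theta' = -sin(theta) + theta' cos(theta), not identically 0
(D) d/dt[theta * theta'] = (theta')^2 + theta theta'' = (theta')^2 - theta sin(theta), not identically 0

Only (A) has zero time-derivative. This is the total energy: kinetic (theta')^2/2 plus potential -cos(theta).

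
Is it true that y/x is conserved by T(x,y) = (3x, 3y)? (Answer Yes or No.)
Yes

Substitute T(x,y) = (3x, 3y) into the expression and compare with the original.

Original: y/x
After applying T: (3y)/(3x) = y/x

This is identical to the original y/x, so the expression is invariant.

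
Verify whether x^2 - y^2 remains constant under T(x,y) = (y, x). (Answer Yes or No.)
No

Substitute T(x,y) = (y, x) into the expression and compare with the original.

Original: x^2 - y^2
After applying T: (y)^2 - (x)^2 = -x^2 + y^2

This differs from the original x^2 - y^2 (difference: -2x^2 + 2y^2), so the expression is NOT invariant.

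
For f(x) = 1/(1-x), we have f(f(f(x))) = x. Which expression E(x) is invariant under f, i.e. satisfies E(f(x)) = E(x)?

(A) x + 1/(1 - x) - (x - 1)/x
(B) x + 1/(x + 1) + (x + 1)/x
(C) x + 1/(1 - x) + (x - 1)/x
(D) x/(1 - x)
C

Replace x by f(x) = 1/(1 - x) in each option and simplify. As a quick numerical cross-check, also compare E(4) with E(f(4)) = E(-1/3).

(A) x + 1/(1 - x) - (x - 1)/x  ->  (1/(1 - x)) + 1/(1 - (1/(1 - x))) - ((1/(1 - x)) - 1)/(1/(1 - x)) = (x^2(1 - x) - x + (x - 1)^2)/(x(x - 1)); check: E(4) = 35/12 but E(-1/3) = -43/12.   [not invariant]
(B) x + 1/(x + 1) + (x + 1)/x  ->  (1/(1 - x)) + 1/((1/(1 - x)) + 1) + ((1/(1 - x)) + 1)/(1/(1 - x)) = (-x^3 + 6x^2 - 11x + 7)/(x^2 - 3x + 2); check: E(4) = 109/20 but E(-1/3) = -5/6.   [not invariant]
(C) x + 1/(1 - x) + (x - 1)/x  ->  (1/(1 - x)) + 1/(1 - (1/(1 - x))) + ((1/(1 - x)) - 1)/(1/(1 - x)), which simplifies back to x + 1/(1 - x) + (x - 1)/x; check: E(4) = 53/12, E(-1/3) = 53/12.   [invariant]
(D) x/(1 - x)  ->  (1/(1 - x))/(1 - (1/(1 - x))) = -1/x; check: E(4) = -4/3 but E(-1/3) = -1/4.   [not invariant]

Only (C) is unchanged. Indeed f(f(x)) = 1/(1 - 1/(1-x)) = (1-x)/(-x) = (x-1)/x, so E(x) = x + f(x) + f(f(x)) is the sum over the whole 3-cycle; applying f just permutes the three terms cyclically (x -> f(x) -> f(f(x)) -> x), leaving the sum unchanged.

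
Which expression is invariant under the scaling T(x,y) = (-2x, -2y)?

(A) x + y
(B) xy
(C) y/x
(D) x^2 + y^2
C

Under the uniform scaling T(x,y) = (-2x, -2y):
Substitute the transformed coordinates into each option and compare with the original:
(A) x + y  ->  (-2x) + (-2y) = -2x - 2y   [differs from x + y: not invariant]
(B) xy  ->  (-2x)(-2y) = 4xy   [differs from xy: not invariant]
(C) y/x  ->  (-2y)/(-2x) = y/x   [equals y/x: invariant]
(D) x^2 + y^2  ->  (-2x)^2 + (-2y)^2 = 4x^2 + 4y^2   [differs from x^2 + y^2: not invariant]

Only option (C), y/x, is unchanged by the transformation.
The common factor -2 cancels in a ratio of coordinates, while sums, products and sums of squares pick up factors of -2 or 4.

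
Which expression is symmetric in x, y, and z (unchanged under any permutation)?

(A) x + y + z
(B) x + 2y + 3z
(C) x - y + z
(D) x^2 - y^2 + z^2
A

A symmetric expression is unchanged when the variables are permuted; here the transformation to test is the swap (x, y) -> (y, x).
A symmetric expression must survive every permutation; the single swap x <-> y already eliminates the distractors, and the keyed expression is also unchanged by x <-> z and y <-> z (each variable enters it in exactly the same way).
Substitute the transformed coordinates into each option and compare with the original:
(A) x + y + z  ->  (y) + (x) + z = x + y + z   [equals x + y + z: invariant]
(B) x + 2y + 3z  ->  (y) + 2(x) + 3z = 2x + y + 3z   [differs from x + 2y + 3z: not invariant]
(C) x - y + z  ->  (y) - (x) + z = -x + y + z   [differs from x - y + z: not invariant]
(D) x^2 - y^2 + z^2  ->  (y)^2 - (x)^2 + z^2 = -x^2 + y^2 + z^2   [differs from x^2 - y^2 + z^2: not invariant]

Only option (A), x + y + z, is unchanged by the transformation.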